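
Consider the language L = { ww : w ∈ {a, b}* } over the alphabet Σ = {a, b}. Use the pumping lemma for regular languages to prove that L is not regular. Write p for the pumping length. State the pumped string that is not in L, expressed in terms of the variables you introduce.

a^{p+k} b^p a^p b^p

Toward a contradiction, assume L is regular with pumping length p.
Take w = a^p b^p a^p b^p = uu where u = a^pb^p; then w ∈ L and |w| = 4p ≥ p.
Write w = xyz as guaranteed by the lemma, with |xy| ≤ p and |y| ≥ 1.
Since the first p symbols of w are all a's and |xy| ≤ p, y lies entirely in the leading a-block: y = a^k for some k with 1 ≤ k ≤ p.
Pump with i = 2: xy^2z = a^{p+k} b^p a^p b^p, of length 4p+k. Suppose this equals vv. The string starts with a and ends with b, so v does too; thus the boundary between the two copies of v is a b→a transition. There is exactly one such transition, at position 2p+k, so |v| = 2p+k and |vv| = 4p+2k ≠ 4p+k since k ≥ 1. So xy^2z ∉ L.
This contradicts the pumping lemma, so L is not regular.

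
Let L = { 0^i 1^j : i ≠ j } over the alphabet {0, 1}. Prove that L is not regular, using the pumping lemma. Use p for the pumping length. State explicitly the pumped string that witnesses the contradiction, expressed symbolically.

Toward a contradiction, assume L is regular with pumping length p.
Choose w = 0^p 1^{p+p!}. Since p ≠ p+p!, w ∈ L; and |w| ≥ p.
The pumping lemma gives a decomposition w = xyz where |xy| ≤ p and y is nonempty.
The first p characters of w are 0's, so xy (and hence y) consists only of 0's. Write y = 0^k, 1 ≤ k ≤ p.
Since 1 ≤ k ≤ p, k divides p!; set t = 1 + p!/k. Then xy^t z has p + (p!/k)·k = p + p! copies of 0. Now the 0-count equals the 1-count, so i ≠ j fails. So xy^t z = 0^{p+p!} 1^{p+p!} ∉ L.
This contradicts the pumping lemma, so L is not regular.

0^{p+p!} 1^{p+p!}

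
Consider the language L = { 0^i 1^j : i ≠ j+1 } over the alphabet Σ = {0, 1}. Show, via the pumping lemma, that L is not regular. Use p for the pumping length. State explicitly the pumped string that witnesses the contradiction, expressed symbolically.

0^{p+p!} 1^{p+p!-1}

Assume L is regular; let p be its pumping constant.
Choose w = 0^p 1^{p+p!-1}. Since p ≠ (p+p!-1)+1 = p+p!, w ∈ L; and |w| ≥ p.
Write w = xyz as guaranteed by the lemma, with |xy| ≤ p and |y| ≥ 1.
Because |xy| ≤ p and w begins with p copies of 0, we have y = 0^k with 1 ≤ k ≤ p.
Since 1 ≤ k ≤ p, k divides p!; set t = 1 + p!/k. Then xy^t z has p + (p!/k)·k = p + p! copies of 0. Now the 0-count is p+p! and (1-count)+1 = (p+p!-1)+1 = p+p!, so i ≠ j+1 fails. So xy^t z = 0^{p+p!} 1^{p+p!-1} ∉ L.
This contradicts the pumping lemma, so L is not regular.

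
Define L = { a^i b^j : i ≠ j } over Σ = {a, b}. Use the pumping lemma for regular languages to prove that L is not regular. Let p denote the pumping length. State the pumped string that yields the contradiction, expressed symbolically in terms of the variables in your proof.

Assume L is regular. Let p be the pumping length given by the pumping lemma.
Choose w = a^p b^{p+p!}. Since p ≠ p+p!, w ∈ L; and |w| ≥ p.
By the pumping lemma, w = xyz with |xy| ≤ p and |y| > 0.
Because |xy| ≤ p and w begins with p copies of a, we have y = a^k with 1 ≤ k ≤ p.
Since 1 ≤ k ≤ p, k divides p!; set t = 1 + p!/k. Then xy^t z has p + (p!/k)·k = p + p! copies of a. Now the a-count equals the b-count, so i ≠ j fails. So xy^t z = a^{p+p!} b^{p+p!} ∉ L.
Contradiction. Therefore L is not regular.

a^{p+p!} b^{p+p!}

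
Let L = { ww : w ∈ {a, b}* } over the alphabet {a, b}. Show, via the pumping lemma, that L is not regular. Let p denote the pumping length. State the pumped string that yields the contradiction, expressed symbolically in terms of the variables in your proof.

a^{p+k} b^p a^p b^p

Assume L is regular. Let p be the pumping length given by the pumping lemma.
Take w = a^p b^p a^p b^p = uu where u = a^pb^p; then w ∈ L and |w| = 4p ≥ p.
The pumping lemma gives a decomposition w = xyz where |xy| ≤ p and y is nonempty.
The first p characters of w are a's, so xy (and hence y) consists only of a's. Write y = a^k, 1 ≤ k ≤ p.
Pump with i = 2: xy^2z = a^{p+k} b^p a^p b^p, of length 4p+k. Suppose this equals vv. The string starts with a and ends with b, so v does too; thus the boundary between the two copies of v is a b→a transition. There is exactly one such transition, at position 2p+k, so |v| = 2p+k and |vv| = 4p+2k ≠ 4p+k since k ≥ 1. So xy^2z ∉ L.
This contradicts the pumping lemma, so L is not regular.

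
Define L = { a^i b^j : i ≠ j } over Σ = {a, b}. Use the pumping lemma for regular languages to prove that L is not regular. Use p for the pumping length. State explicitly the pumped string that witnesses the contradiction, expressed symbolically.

a^{p+p!} b^{p+p!}

Suppose for contradiction that L is regular, and let p be the pumping length.
Choose w = a^p b^{p+p!}. Since p ≠ p+p!, w ∈ L; and |w| ≥ p.
Write w = xyz as guaranteed by the lemma, with |xy| ≤ p and |y| > 0.
Since the first p symbols of w are all a's and |xy| ≤ p, y lies entirely in the leading a-block: y = a^k for some k with 1 ≤ k ≤ p.
Since 1 ≤ k ≤ p, k divides p!; set t = 1 + p!/k. Then xy^t z has p + (p!/k)·k = p + p! copies of a. Now the a-count equals the b-count, so i ≠ j fails. So xy^t z = a^{p+p!} b^{p+p!} ∉ L.
This contradicts the pumping lemma, so L is not regular.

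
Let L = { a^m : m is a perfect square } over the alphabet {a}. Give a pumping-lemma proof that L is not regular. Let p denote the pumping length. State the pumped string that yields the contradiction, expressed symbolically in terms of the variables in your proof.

Suppose for contradiction that L is regular, and let p be the pumping length.
Take w = a^{p²} ∈ L with |w| = p² ≥ p.
By the pumping lemma, w = xyz with |xy| ≤ p and |y| > 0.
Then y = a^k for some k with 1 ≤ k ≤ p.
Pump with i = 2: xy^2z = a^{p²+k}. Since 1 ≤ k ≤ p, p² < p²+k ≤ p²+p < (p+1)², so p²+k lies strictly between consecutive squares and is not a perfect square. So xy^2z ∉ L.
This is a contradiction; hence L is not regular.

a^{p²+k}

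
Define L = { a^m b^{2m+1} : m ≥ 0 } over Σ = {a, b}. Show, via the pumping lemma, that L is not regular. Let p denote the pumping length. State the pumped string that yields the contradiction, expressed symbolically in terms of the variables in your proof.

Assume L is regular; let p be its pumping constant.
Take w = a^p b^{2p+1}. Then w ∈ L and |w| = 3p+1 ≥ p.
Write w = xyz as guaranteed by the lemma, with |xy| ≤ p and |y| > 0.
The first p characters of w are a's, so xy (and hence y) consists only of a's. Write y = a^k, 1 ≤ k ≤ p.
Pump with i = 2: xy^2z = a^{p+k} b^{2p+1}. For this to lie in L we would need 2p+1 = 2(p+k)+1, which forces k = 0. But k ≥ 1, so xy^2z ∉ L.
This contradicts the pumping lemma, so L is not regular.

a^{p+k} b^{2p+1}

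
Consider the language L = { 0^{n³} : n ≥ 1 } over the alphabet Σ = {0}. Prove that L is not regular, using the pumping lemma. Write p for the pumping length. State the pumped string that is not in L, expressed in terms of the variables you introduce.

Suppose for contradiction that L is regular, and let p be the pumping length.
Take w = 0^{p³} ∈ L with |w| = p³ ≥ p.
Write w = xyz as guaranteed by the lemma, with |xy| ≤ p and |y| > 0.
Then y = 0^k for some k with 1 ≤ k ≤ p.
Pump with i = 2: xy^2z = 0^{p³+k}. Since 1 ≤ k ≤ p, p³ < p³+k ≤ p³+p < p³+3p²+3p+1 = (p+1)³, so p³+k is not a perfect cube. So xy^2z ∉ L.
Contradiction. Therefore L is not regular.

0^{p³+k}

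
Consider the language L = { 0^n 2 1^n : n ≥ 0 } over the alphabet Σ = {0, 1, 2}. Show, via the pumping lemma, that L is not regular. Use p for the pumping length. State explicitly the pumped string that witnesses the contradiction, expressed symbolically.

Assume L is regular; let p be its pumping constant.
Take w = 0^p 2 1^p ∈ L with |w| = 2p+1 ≥ p.
Write w = xyz as guaranteed by the lemma, with |xy| ≤ p and |y| ≥ 1.
Since the first p symbols of w are all 0's and |xy| ≤ p, y lies entirely in the leading 0-block: y = 0^k for some k with 1 ≤ k ≤ p.
Pump with i = 2: xy^2z = 0^{p+k} 2 1^p, which would require p+k = p. But k ≥ 1, so xy^2z ∉ L.
Contradiction. Therefore L is not regular.

0^{p+k} 2 1^p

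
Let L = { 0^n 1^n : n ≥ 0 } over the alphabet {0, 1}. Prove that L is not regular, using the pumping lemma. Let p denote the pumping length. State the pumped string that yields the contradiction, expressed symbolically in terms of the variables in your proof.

Suppose for contradiction that L is regular, and let p be the pumping length.
Choose w = 0^p 1^p, which is in L with |w| = 2p ≥ p.
Write w = xyz as guaranteed by the lemma, with |xy| ≤ p and |y| > 0.
Since the first p symbols of w are all 0's and |xy| ≤ p, y lies entirely in the leading 0-block: y = 0^k for some k with 1 ≤ k ≤ p.
Pump with i = 2: xy^2z = 0^{p+k} 1^p. For this to lie in L we would need p = p+k, which forces k = 0. But k ≥ 1, so xy^2z ∉ L.
This is a contradiction; hence L is not regular.

0^{p+k} 1^p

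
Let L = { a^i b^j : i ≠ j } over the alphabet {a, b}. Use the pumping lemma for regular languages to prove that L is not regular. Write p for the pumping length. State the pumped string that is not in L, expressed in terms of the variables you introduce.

Suppose for contradiction that L is regular, and let p be the pumping length.
Choose w = a^p b^{p+p!}. Since p ≠ p+p!, w ∈ L; and |w| ≥ p.
Write w = xyz as guaranteed by the lemma, with |xy| ≤ p and |y| > 0.
Since the first p symbols of w are all a's and |xy| ≤ p, y lies entirely in the leading a-block: y = a^k for some k with 1 ≤ k ≤ p.
Since 1 ≤ k ≤ p, k divides p!; set t = 1 + p!/k. Then xy^t z has p + (p!/k)·k = p + p! copies of a. Now the a-count equals the b-count, so i ≠ j fails. So xy^t z = a^{p+p!} b^{p+p!} ∉ L.
This is a contradiction; hence L is not regular.

a^{p+p!} b^{p+p!}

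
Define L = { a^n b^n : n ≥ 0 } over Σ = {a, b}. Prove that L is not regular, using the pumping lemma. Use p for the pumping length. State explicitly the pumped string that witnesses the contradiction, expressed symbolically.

a^{p+k} b^p

Assume L is regular. Let p be the pumping length given by the pumping lemma.
Take w = a^p b^p. Then w ∈ L and |w| = 2p ≥ p.
By the pumping lemma, w = xyz with |xy| ≤ p and |y| > 0.
The first p characters of w are a's, so xy (and hence y) consists only of a's. Write y = a^k, 1 ≤ k ≤ p.
Pump with i = 2: xy^2z = a^{p+k} b^p. For this to lie in L we would need p = p+k, which forces k = 0. But k ≥ 1, so xy^2z ∉ L.
Contradiction. Therefore L is not regular.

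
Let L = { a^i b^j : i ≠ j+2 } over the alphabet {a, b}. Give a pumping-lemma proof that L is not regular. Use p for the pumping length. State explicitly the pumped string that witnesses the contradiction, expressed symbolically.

Suppose for contradiction that L is regular, and let p be the pumping length.
Choose w = a^p b^{p+p!-2}. Since p ≠ (p+p!-2)+2 = p+p!, w ∈ L; and |w| ≥ p.
By the pumping lemma, w = xyz with |xy| ≤ p and y is nonempty.
Since the first p symbols of w are all a's and |xy| ≤ p, y lies entirely in the leading a-block: y = a^k for some k with 1 ≤ k ≤ p.
Since 1 ≤ k ≤ p, k divides p!; set t = 1 + p!/k. Then xy^t z has p + (p!/k)·k = p + p! copies of a. Now the a-count is p+p! and (b-count)+2 = (p+p!-2)+2 = p+p!, so i ≠ j+2 fails. So xy^t z = a^{p+p!} b^{p+p!-2} ∉ L.
This contradicts the pumping lemma, so L is not regular.

a^{p+p!} b^{p+p!-2}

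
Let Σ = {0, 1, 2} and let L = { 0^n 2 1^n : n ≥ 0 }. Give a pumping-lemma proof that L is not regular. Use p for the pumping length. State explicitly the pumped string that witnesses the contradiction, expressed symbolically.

0^{p+k} 2 1^p

Toward a contradiction, assume L is regular with pumping length p.
Take w = 0^p 2 1^p ∈ L with |w| = 2p+1 ≥ p.
The pumping lemma gives a decomposition w = xyz where |xy| ≤ p and |y| ≥ 1.
Because |xy| ≤ p and w begins with p copies of 0, we have y = 0^k with 1 ≤ k ≤ p.
Pump with i = 2: xy^2z = 0^{p+k} 2 1^p, which would require p+k = p. But k ≥ 1, so xy^2z ∉ L.
This contradicts the pumping lemma, so L is not regular.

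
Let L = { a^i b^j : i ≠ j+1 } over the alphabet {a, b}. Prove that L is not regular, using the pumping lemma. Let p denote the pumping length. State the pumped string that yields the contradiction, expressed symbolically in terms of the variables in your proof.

Assume L is regular; let p be its pumping constant.
Choose w = a^p b^{p+p!-1}. Since p ≠ (p+p!-1)+1 = p+p!, w ∈ L; and |w| ≥ p.
Write w = xyz as guaranteed by the lemma, with |xy| ≤ p and |y| ≥ 1.
The first p characters of w are a's, so xy (and hence y) consists only of a's. Write y = a^k, 1 ≤ k ≤ p.
Since 1 ≤ k ≤ p, k divides p!; set t = 1 + p!/k. Then xy^t z has p + (p!/k)·k = p + p! copies of a. Now the a-count is p+p! and (b-count)+1 = (p+p!-1)+1 = p+p!, so i ≠ j+1 fails. So xy^t z = a^{p+p!} b^{p+p!-1} ∉ L.
This contradicts the pumping lemma, so L is not regular.

a^{p+p!} b^{p+p!-1}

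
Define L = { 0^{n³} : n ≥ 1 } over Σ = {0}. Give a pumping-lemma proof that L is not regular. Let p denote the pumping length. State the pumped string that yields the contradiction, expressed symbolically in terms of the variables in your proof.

Suppose for contradiction that L is regular, and let p be the pumping length.
Take w = 0^{p³} ∈ L with |w| = p³ ≥ p.
Write w = xyz as guaranteed by the lemma, with |xy| ≤ p and y is nonempty.
Then y = 0^k for some k with 1 ≤ k ≤ p.
Pump with i = 2: xy^2z = 0^{p³+k}. Since 1 ≤ k ≤ p, p³ < p³+k ≤ p³+p < p³+3p²+3p+1 = (p+1)³, so p³+k is not a perfect cube. So xy^2z ∉ L.
Contradiction. Therefore L is not regular.

0^{p³+k}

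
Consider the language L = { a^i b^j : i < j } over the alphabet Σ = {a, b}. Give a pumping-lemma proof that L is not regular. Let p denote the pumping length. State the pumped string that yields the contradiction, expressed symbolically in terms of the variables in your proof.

a^{p+k} b^{p+1}

Toward a contradiction, assume L is regular with pumping length p.
Choose w = a^p b^{p+1} ∈ L, with |w| = 2p+1 ≥ p.
The pumping lemma gives a decomposition w = xyz where |xy| ≤ p and |y| ≥ 1.
Because |xy| ≤ p and w begins with p copies of a, we have y = a^k with 1 ≤ k ≤ p.
Consider xy^2z = a^{p+k} b^{p+1}. Since k ≥ 1, the a-count p+k is at least p+1, so i < j fails; thus xy^2z ∉ L.
This contradicts the pumping lemma, so L is not regular.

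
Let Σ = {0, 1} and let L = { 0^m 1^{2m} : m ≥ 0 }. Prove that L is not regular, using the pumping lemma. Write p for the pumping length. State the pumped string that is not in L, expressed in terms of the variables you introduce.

0^{p+k} 1^{2p}

Assume L is regular. Let p be the pumping length given by the pumping lemma.
Let w = 0^p 1^{2p} ∈ L; note |w| = 3p ≥ p.
The pumping lemma gives a decomposition w = xyz where |xy| ≤ p and y is nonempty.
Because |xy| ≤ p and w begins with p copies of 0, we have y = 0^k with 1 ≤ k ≤ p.
Pump with i = 2: xy^2z = 0^{p+k} 1^{2p}. For this to lie in L we would need 2p = 2(p+k), which forces k = 0. But k ≥ 1, so xy^2z ∉ L.
This contradicts the pumping lemma, so L is not regular.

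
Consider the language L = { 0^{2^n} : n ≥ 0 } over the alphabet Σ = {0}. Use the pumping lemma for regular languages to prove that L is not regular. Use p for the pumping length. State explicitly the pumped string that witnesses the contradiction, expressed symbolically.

Toward a contradiction, assume L is regular with pumping length p.
Take w = 0^{2^p} ∈ L with |w| = 2^p ≥ p.
By the pumping lemma, w = xyz with |xy| ≤ p and y is nonempty.
Then y = 0^k for some k with 1 ≤ k ≤ p.
Pump with i = 2: xy^2z = 0^{2^p+k}. Since 1 ≤ k ≤ p < 2^p, we have 2^p < 2^p+k < 2^{p+1}, so 2^p+k is not a power of 2. So xy^2z ∉ L.
This is a contradiction; hence L is not regular.

0^{2^p+k}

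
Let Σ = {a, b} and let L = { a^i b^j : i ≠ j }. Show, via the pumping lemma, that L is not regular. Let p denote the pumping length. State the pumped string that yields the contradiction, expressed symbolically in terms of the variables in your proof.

a^{p+p!} b^{p+p!}

Assume L is regular. Let p be the pumping length given by the pumping lemma.
Choose w = a^p b^{p+p!}. Since p ≠ p+p!, w ∈ L; and |w| ≥ p.
Write w = xyz as guaranteed by the lemma, with |xy| ≤ p and y is nonempty.
Because |xy| ≤ p and w begins with p copies of a, we have y = a^k with 1 ≤ k ≤ p.
Since 1 ≤ k ≤ p, k divides p!; set t = 1 + p!/k. Then xy^t z has p + (p!/k)·k = p + p! copies of a. Now the a-count equals the b-count, so i ≠ j fails. So xy^t z = a^{p+p!} b^{p+p!} ∉ L.
Contradiction. Therefore L is not regular.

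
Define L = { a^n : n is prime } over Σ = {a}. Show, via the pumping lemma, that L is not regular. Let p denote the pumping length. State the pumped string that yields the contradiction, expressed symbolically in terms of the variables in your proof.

a^{q(1+k)}

Suppose for contradiction that L is regular, and let p be the pumping length.
Let q be a prime with q ≥ p+2 (infinitely many primes exist), and take w = a^q ∈ L with |w| = q ≥ p.
Write w = xyz as guaranteed by the lemma, with |xy| ≤ p and y is nonempty.
Then y = a^k for some k with 1 ≤ k ≤ p.
Since 1 ≤ k ≤ p, |xz| = q-k. Pump with i = q+1: |xy^{q+1}z| = (q-k)+(q+1)k = q+qk = q(1+k), which is composite (both factors ≥ 2). So xy^{q+1}z = a^{q(1+k)} ∉ L.
Contradiction. Therefore L is not regular.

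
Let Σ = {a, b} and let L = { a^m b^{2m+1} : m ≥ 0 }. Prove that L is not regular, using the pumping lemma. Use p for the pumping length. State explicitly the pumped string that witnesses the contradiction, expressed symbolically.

a^{p+k} b^{2p+1}

Suppose for contradiction that L is regular, and let p be the pumping length.
Choose w = a^p b^{2p+1}, which is in L with |w| = 3p+1 ≥ p.
Write w = xyz as guaranteed by the lemma, with |xy| ≤ p and y is nonempty.
Since the first p symbols of w are all a's and |xy| ≤ p, y lies entirely in the leading a-block: y = a^k for some k with 1 ≤ k ≤ p.
Pump with i = 2: xy^2z = a^{p+k} b^{2p+1}. For this to lie in L we would need 2p+1 = 2(p+k)+1, which forces k = 0. But k ≥ 1, so xy^2z ∉ L.
This contradicts the pumping lemma, so L is not regular.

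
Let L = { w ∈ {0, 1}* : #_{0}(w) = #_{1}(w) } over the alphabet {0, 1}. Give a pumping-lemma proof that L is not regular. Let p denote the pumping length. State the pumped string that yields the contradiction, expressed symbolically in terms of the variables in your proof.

Assume L is regular; let p be its pumping constant.
Choose w = 0^p 1^p ∈ L with |w| = 2p ≥ p.
By the pumping lemma, w = xyz with |xy| ≤ p and |y| > 0.
Since the first p symbols of w are all 0's and |xy| ≤ p, y lies entirely in the leading 0-block: y = 0^k for some k with 1 ≤ k ≤ p.
Pump with i = 2: xy^2z = 0^{p+k} 1^p has p+k occurrences of 0 but only p of 1. Since k ≥ 1 the counts differ, so xy^2z ∉ L.
This contradicts the pumping lemma, so L is not regular.

0^{p+k} 1^p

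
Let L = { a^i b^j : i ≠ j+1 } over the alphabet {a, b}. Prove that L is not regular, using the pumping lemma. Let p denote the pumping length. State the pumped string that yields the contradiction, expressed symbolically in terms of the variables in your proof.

a^{p+p!} b^{p+p!-1}

Toward a contradiction, assume L is regular with pumping length p.
Choose w = a^p b^{p+p!-1}. Since p ≠ (p+p!-1)+1 = p+p!, w ∈ L; and |w| ≥ p.
Write w = xyz as guaranteed by the lemma, with |xy| ≤ p and y is nonempty.
The first p characters of w are a's, so xy (and hence y) consists only of a's. Write y = a^k, 1 ≤ k ≤ p.
Since 1 ≤ k ≤ p, k divides p!; set t = 1 + p!/k. Then xy^t z has p + (p!/k)·k = p + p! copies of a. Now the a-count is p+p! and (b-count)+1 = (p+p!-1)+1 = p+p!, so i ≠ j+1 fails. So xy^t z = a^{p+p!} b^{p+p!-1} ∉ L.
Contradiction. Therefore L is not regular.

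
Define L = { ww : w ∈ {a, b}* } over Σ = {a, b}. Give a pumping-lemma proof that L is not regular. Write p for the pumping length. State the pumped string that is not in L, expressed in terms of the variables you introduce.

Toward a contradiction, assume L is regular with pumping length p.
Take w = a^p b^p a^p b^p = uu where u = a^pb^p; then w ∈ L and |w| = 4p ≥ p.
By the pumping lemma, w = xyz with |xy| ≤ p and |y| ≥ 1.
Since the first p symbols of w are all a's and |xy| ≤ p, y lies entirely in the leading a-block: y = a^k for some k with 1 ≤ k ≤ p.
Pump with i = 2: xy^2z = a^{p+k} b^p a^p b^p, of length 4p+k. Suppose this equals vv. The string starts with a and ends with b, so v does too; thus the boundary between the two copies of v is a b→a transition. There is exactly one such transition, at position 2p+k, so |v| = 2p+k and |vv| = 4p+2k ≠ 4p+k since k ≥ 1. So xy^2z ∉ L.
This contradicts the pumping lemma, so L is not regular.

a^{p+k} b^p a^p b^p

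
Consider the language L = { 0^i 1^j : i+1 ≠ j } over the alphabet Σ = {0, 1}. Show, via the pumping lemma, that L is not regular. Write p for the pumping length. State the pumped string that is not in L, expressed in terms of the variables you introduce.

0^{p+p!} 1^{p+p!+1}

Assume L is regular. Let p be the pumping length given by the pumping lemma.
Choose w = 0^p 1^{p+p!+1}. Since p ≠ (p+p!+1)-1 = p+p!, w ∈ L; and |w| ≥ p.
By the pumping lemma, w = xyz with |xy| ≤ p and y is nonempty.
Because |xy| ≤ p and w begins with p copies of 0, we have y = 0^k with 1 ≤ k ≤ p.
Since 1 ≤ k ≤ p, k divides p!; set t = 1 + p!/k. Then xy^t z has p + (p!/k)·k = p + p! copies of 0. Now the 0-count is p+p! and (1-count)-1 = (p+p!+1)-1 = p+p!, so i+1 ≠ j fails. So xy^t z = 0^{p+p!} 1^{p+p!+1} ∉ L.
Contradiction. Therefore L is not regular.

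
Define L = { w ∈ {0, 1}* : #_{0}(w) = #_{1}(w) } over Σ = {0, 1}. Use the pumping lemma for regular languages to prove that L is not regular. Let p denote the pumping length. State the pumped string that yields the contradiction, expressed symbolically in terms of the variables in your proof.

0^{p+k} 1^p

Suppose for contradiction that L is regular, and let p be the pumping length.
Choose w = 0^p 1^p ∈ L with |w| = 2p ≥ p.
By the pumping lemma, w = xyz with |xy| ≤ p and y is nonempty.
Because |xy| ≤ p and w begins with p copies of 0, we have y = 0^k with 1 ≤ k ≤ p.
Pump with i = 2: xy^2z = 0^{p+k} 1^p has p+k occurrences of 0 but only p of 1. Since k ≥ 1 the counts differ, so xy^2z ∉ L.
Contradiction. Therefore L is not regular.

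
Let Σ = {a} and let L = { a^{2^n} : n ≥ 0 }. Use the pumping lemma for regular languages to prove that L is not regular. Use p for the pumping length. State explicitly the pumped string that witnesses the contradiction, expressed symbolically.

a^{2^p+k}

Suppose for contradiction that L is regular, and let p be the pumping length.
Take w = a^{2^p} ∈ L with |w| = 2^p ≥ p.
Write w = xyz as guaranteed by the lemma, with |xy| ≤ p and y is nonempty.
Then y = a^k for some k with 1 ≤ k ≤ p.
Pump with i = 2: xy^2z = a^{2^p+k}. Since 1 ≤ k ≤ p < 2^p, we have 2^p < 2^p+k < 2^{p+1}, so 2^p+k is not a power of 2. So xy^2z ∉ L.
This is a contradiction; hence L is not regular.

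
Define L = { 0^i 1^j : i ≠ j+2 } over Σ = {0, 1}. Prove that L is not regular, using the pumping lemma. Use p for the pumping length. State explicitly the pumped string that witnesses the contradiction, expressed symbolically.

Assume L is regular; let p be its pumping constant.
Choose w = 0^p 1^{p+p!-2}. Since p ≠ (p+p!-2)+2 = p+p!, w ∈ L; and |w| ≥ p.
The pumping lemma gives a decomposition w = xyz where |xy| ≤ p and |y| > 0.
The first p characters of w are 0's, so xy (and hence y) consists only of 0's. Write y = 0^k, 1 ≤ k ≤ p.
Since 1 ≤ k ≤ p, k divides p!; set t = 1 + p!/k. Then xy^t z has p + (p!/k)·k = p + p! copies of 0. Now the 0-count is p+p! and (1-count)+2 = (p+p!-2)+2 = p+p!, so i ≠ j+2 fails. So xy^t z = 0^{p+p!} 1^{p+p!-2} ∉ L.
This is a contradiction; hence L is not regular.

0^{p+p!} 1^{p+p!-2}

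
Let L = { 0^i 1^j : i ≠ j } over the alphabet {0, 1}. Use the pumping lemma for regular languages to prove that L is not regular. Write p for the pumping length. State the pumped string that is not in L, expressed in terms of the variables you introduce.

Assume L is regular. Let p be the pumping length given by the pumping lemma.
Choose w = 0^p 1^{p+p!}. Since p ≠ p+p!, w ∈ L; and |w| ≥ p.
By the pumping lemma, w = xyz with |xy| ≤ p and |y| > 0.
Because |xy| ≤ p and w begins with p copies of 0, we have y = 0^k with 1 ≤ k ≤ p.
Since 1 ≤ k ≤ p, k divides p!; set t = 1 + p!/k. Then xy^t z has p + (p!/k)·k = p + p! copies of 0. Now the 0-count equals the 1-count, so i ≠ j fails. So xy^t z = 0^{p+p!} 1^{p+p!} ∉ L.
Contradiction. Therefore L is not regular.

0^{p+p!} 1^{p+p!}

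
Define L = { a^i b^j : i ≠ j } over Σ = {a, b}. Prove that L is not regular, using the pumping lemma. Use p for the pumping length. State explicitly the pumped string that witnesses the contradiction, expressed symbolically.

a^{p+p!} b^{p+p!}

Assume L is regular. Let p be the pumping length given by the pumping lemma.
Choose w = a^p b^{p+p!}. Since p ≠ p+p!, w ∈ L; and |w| ≥ p.
Write w = xyz as guaranteed by the lemma, with |xy| ≤ p and |y| > 0.
The first p characters of w are a's, so xy (and hence y) consists only of a's. Write y = a^k, 1 ≤ k ≤ p.
Since 1 ≤ k ≤ p, k divides p!; set t = 1 + p!/k. Then xy^t z has p + (p!/k)·k = p + p! copies of a. Now the a-count equals the b-count, so i ≠ j fails. So xy^t z = a^{p+p!} b^{p+p!} ∉ L.
Contradiction. Therefore L is not regular.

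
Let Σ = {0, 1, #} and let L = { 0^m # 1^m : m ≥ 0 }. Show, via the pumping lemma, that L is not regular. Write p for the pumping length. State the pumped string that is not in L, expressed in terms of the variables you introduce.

Assume L is regular; let p be its pumping constant.
Take w = 0^p # 1^p ∈ L with |w| = 2p+1 ≥ p.
The pumping lemma gives a decomposition w = xyz where |xy| ≤ p and |y| > 0.
Because |xy| ≤ p and w begins with p copies of 0, we have y = 0^k with 1 ≤ k ≤ p.
Pump with i = 2: xy^2z = 0^{p+k} # 1^p, which would require p+k = p. But k ≥ 1, so xy^2z ∉ L.
Contradiction. Therefore L is not regular.

0^{p+k} # 1^p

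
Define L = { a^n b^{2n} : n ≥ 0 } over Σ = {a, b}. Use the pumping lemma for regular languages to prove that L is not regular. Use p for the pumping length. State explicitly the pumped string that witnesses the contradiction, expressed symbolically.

Assume L is regular; let p be its pumping constant.
Choose w = a^p b^{2p}, which is in L with |w| = 3p ≥ p.
Write w = xyz as guaranteed by the lemma, with |xy| ≤ p and y is nonempty.
The first p characters of w are a's, so xy (and hence y) consists only of a's. Write y = a^k, 1 ≤ k ≤ p.
Pump with i = 2: xy^2z = a^{p+k} b^{2p}. For this to lie in L we would need 2p = 2(p+k), which forces k = 0. But k ≥ 1, so xy^2z ∉ L.
Contradiction. Therefore L is not regular.

a^{p+k} b^{2p}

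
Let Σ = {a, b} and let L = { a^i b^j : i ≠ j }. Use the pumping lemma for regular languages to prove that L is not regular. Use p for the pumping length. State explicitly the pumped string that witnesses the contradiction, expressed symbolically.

a^{p+p!} b^{p+p!}

Suppose for contradiction that L is regular, and let p be the pumping length.
Choose w = a^p b^{p+p!}. Since p ≠ p+p!, w ∈ L; and |w| ≥ p.
Write w = xyz as guaranteed by the lemma, with |xy| ≤ p and |y| > 0.
Since the first p symbols of w are all a's and |xy| ≤ p, y lies entirely in the leading a-block: y = a^k for some k with 1 ≤ k ≤ p.
Since 1 ≤ k ≤ p, k divides p!; set t = 1 + p!/k. Then xy^t z has p + (p!/k)·k = p + p! copies of a. Now the a-count equals the b-count, so i ≠ j fails. So xy^t z = a^{p+p!} b^{p+p!} ∉ L.
Contradiction. Therefore L is not regular.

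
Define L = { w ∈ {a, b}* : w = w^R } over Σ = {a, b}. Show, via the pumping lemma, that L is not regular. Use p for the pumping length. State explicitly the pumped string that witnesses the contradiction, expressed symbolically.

Suppose for contradiction that L is regular, and let p be the pumping length.
Take w = a^p b a^p, a palindrome of length 2p+1 ≥ p.
The pumping lemma gives a decomposition w = xyz where |xy| ≤ p and y is nonempty.
Because |xy| ≤ p and w begins with p copies of a, we have y = a^k with 1 ≤ k ≤ p.
Pump with i = 2: xy^2z = a^{p+k} b a^p. Its reverse is a^p b a^{p+k}, which differs from xy^2z since k ≥ 1. So xy^2z is not a palindrome and xy^2z ∉ L.
Contradiction. Therefore L is not regular.

a^{p+k} b a^p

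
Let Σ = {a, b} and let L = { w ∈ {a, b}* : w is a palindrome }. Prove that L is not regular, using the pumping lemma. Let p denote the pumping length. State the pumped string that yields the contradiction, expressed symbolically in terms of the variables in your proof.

Assume L is regular. Let p be the pumping length given by the pumping lemma.
Take w = a^p b a^p, a palindrome of length 2p+1 ≥ p.
By the pumping lemma, w = xyz with |xy| ≤ p and y is nonempty.
Since the first p symbols of w are all a's and |xy| ≤ p, y lies entirely in the leading a-block: y = a^k for some k with 1 ≤ k ≤ p.
Pump with i = 2: xy^2z = a^{p+k} b a^p. Its reverse is a^p b a^{p+k}, which differs from xy^2z since k ≥ 1. So xy^2z is not a palindrome and xy^2z ∉ L.
This is a contradiction; hence L is not regular.

a^{p+k} b a^p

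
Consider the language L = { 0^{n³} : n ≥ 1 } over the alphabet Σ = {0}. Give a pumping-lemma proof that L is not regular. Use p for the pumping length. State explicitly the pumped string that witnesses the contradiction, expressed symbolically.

0^{p³+k}

Assume L is regular. Let p be the pumping length given by the pumping lemma.
Take w = 0^{p³} ∈ L with |w| = p³ ≥ p.
The pumping lemma gives a decomposition w = xyz where |xy| ≤ p and |y| ≥ 1.
Then y = 0^k for some k with 1 ≤ k ≤ p.
Pump with i = 2: xy^2z = 0^{p³+k}. Since 1 ≤ k ≤ p, p³ < p³+k ≤ p³+p < p³+3p²+3p+1 = (p+1)³, so p³+k is not a perfect cube. So xy^2z ∉ L.
Contradiction. Therefore L is not regular.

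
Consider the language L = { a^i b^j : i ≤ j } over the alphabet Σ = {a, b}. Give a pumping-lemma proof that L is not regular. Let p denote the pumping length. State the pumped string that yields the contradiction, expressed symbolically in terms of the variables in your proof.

Toward a contradiction, assume L is regular with pumping length p.
Choose w = a^p b^p ∈ L, with |w| = 2p ≥ p.
By the pumping lemma, w = xyz with |xy| ≤ p and |y| ≥ 1.
The first p characters of w are a's, so xy (and hence y) consists only of a's. Write y = a^k, 1 ≤ k ≤ p.
Consider xy^2z = a^{p+k} b^p. Since k ≥ 1, the a-count p+k exceeds the b-count p, so i ≤ j fails; thus xy^2z ∉ L.
Contradiction. Therefore L is not regular.

a^{p+k} b^p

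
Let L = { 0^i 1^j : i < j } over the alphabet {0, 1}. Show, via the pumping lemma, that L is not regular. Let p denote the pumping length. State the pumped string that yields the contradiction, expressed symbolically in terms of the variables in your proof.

Assume L is regular. Let p be the pumping length given by the pumping lemma.
Choose w = 0^p 1^{p+1} ∈ L, with |w| = 2p+1 ≥ p.
By the pumping lemma, w = xyz with |xy| ≤ p and |y| > 0.
The first p characters of w are 0's, so xy (and hence y) consists only of 0's. Write y = 0^k, 1 ≤ k ≤ p.
Consider xy^2z = 0^{p+k} 1^{p+1}. Since k ≥ 1, the 0-count p+k is at least p+1, so i < j fails; thus xy^2z ∉ L.
Contradiction. Therefore L is not regular.

0^{p+k} 1^{p+1}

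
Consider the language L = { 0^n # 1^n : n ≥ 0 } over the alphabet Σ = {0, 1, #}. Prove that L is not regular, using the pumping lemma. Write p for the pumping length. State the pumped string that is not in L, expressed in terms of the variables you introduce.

0^{p+k} # 1^p

Suppose for contradiction that L is regular, and let p be the pumping length.
Take w = 0^p # 1^p ∈ L with |w| = 2p+1 ≥ p.
The pumping lemma gives a decomposition w = xyz where |xy| ≤ p and |y| ≥ 1.
The first p characters of w are 0's, so xy (and hence y) consists only of 0's. Write y = 0^k, 1 ≤ k ≤ p.
Pump with i = 2: xy^2z = 0^{p+k} # 1^p, which would require p+k = p. But k ≥ 1, so xy^2z ∉ L.
This contradicts the pumping lemma, so L is not regular.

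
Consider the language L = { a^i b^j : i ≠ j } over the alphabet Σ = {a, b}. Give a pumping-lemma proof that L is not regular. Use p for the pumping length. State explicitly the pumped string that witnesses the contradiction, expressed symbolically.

Assume L is regular; let p be its pumping constant.
Choose w = a^p b^{p+p!}. Since p ≠ p+p!, w ∈ L; and |w| ≥ p.
Write w = xyz as guaranteed by the lemma, with |xy| ≤ p and |y| ≥ 1.
Because |xy| ≤ p and w begins with p copies of a, we have y = a^k with 1 ≤ k ≤ p.
Since 1 ≤ k ≤ p, k divides p!; set t = 1 + p!/k. Then xy^t z has p + (p!/k)·k = p + p! copies of a. Now the a-count equals the b-count, so i ≠ j fails. So xy^t z = a^{p+p!} b^{p+p!} ∉ L.
This contradicts the pumping lemma, so L is not regular.

a^{p+p!} b^{p+p!}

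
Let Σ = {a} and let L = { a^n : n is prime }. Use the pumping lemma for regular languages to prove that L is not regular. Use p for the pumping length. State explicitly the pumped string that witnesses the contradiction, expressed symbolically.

a^{q(1+k)}

Suppose for contradiction that L is regular, and let p be the pumping length.
Let q be a prime with q ≥ p+2 (infinitely many primes exist), and take w = a^q ∈ L with |w| = q ≥ p.
By the pumping lemma, w = xyz with |xy| ≤ p and y is nonempty.
Then y = a^k for some k with 1 ≤ k ≤ p.
Since 1 ≤ k ≤ p, |xz| = q-k. Pump with i = q+1: |xy^{q+1}z| = (q-k)+(q+1)k = q+qk = q(1+k), which is composite (both factors ≥ 2). So xy^{q+1}z = a^{q(1+k)} ∉ L.
Contradiction. Therefore L is not regular.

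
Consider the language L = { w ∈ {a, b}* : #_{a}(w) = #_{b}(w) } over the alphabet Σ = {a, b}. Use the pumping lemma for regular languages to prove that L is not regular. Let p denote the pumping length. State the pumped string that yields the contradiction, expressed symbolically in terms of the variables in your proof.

Toward a contradiction, assume L is regular with pumping length p.
Choose w = a^p b^p ∈ L with |w| = 2p ≥ p.
Write w = xyz as guaranteed by the lemma, with |xy| ≤ p and y is nonempty.
Since the first p symbols of w are all a's and |xy| ≤ p, y lies entirely in the leading a-block: y = a^k for some k with 1 ≤ k ≤ p.
Pump with i = 2: xy^2z = a^{p+k} b^p has p+k occurrences of a but only p of b. Since k ≥ 1 the counts differ, so xy^2z ∉ L.
This is a contradiction; hence L is not regular.

a^{p+k} b^p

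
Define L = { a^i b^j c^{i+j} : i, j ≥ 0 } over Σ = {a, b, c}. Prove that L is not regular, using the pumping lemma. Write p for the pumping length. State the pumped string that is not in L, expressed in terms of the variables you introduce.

Suppose for contradiction that L is regular, and let p be the pumping length.
Take w = a^p b^p c^{2p} ∈ L (with i=j=p, i+j=2p), |w| = 4p ≥ p.
By the pumping lemma, w = xyz with |xy| ≤ p and |y| > 0.
The first p characters of w are a's, so xy (and hence y) consists only of a's. Write y = a^k, 1 ≤ k ≤ p.
Consider xy^2z = a^{p+k} b^p c^{2p}. Now the a- and b-counts sum to 2p+k, but the c-count is 2p ≠ 2p+k. So xy^2z ∉ L.
This contradicts the pumping lemma, so L is not regular.

a^{p+k} b^p c^{2p}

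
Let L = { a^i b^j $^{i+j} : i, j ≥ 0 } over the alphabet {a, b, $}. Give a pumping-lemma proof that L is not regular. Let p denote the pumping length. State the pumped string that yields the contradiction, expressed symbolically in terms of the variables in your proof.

a^{p+k} b^p $^{2p}

Assume L is regular; let p be its pumping constant.
Take w = a^p b^p $^{2p} ∈ L (with i=j=p, i+j=2p), |w| = 4p ≥ p.
The pumping lemma gives a decomposition w = xyz where |xy| ≤ p and y is nonempty.
Since the first p symbols of w are all a's and |xy| ≤ p, y lies entirely in the leading a-block: y = a^k for some k with 1 ≤ k ≤ p.
Consider xy^2z = a^{p+k} b^p $^{2p}. Now the a- and b-counts sum to 2p+k, but the $-count is 2p ≠ 2p+k. So xy^2z ∉ L.
This contradicts the pumping lemma, so L is not regular.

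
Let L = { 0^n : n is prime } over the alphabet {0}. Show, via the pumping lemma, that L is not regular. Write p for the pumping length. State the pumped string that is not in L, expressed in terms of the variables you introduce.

Assume L is regular; let p be its pumping constant.
Let q be a prime with q ≥ p+2 (infinitely many primes exist), and take w = 0^q ∈ L with |w| = q ≥ p.
Write w = xyz as guaranteed by the lemma, with |xy| ≤ p and |y| ≥ 1.
Then y = 0^k for some k with 1 ≤ k ≤ p.
Since 1 ≤ k ≤ p, |xz| = q-k. Pump with i = q+1: |xy^{q+1}z| = (q-k)+(q+1)k = q+qk = q(1+k), which is composite (both factors ≥ 2). So xy^{q+1}z = 0^{q(1+k)} ∉ L.
This contradicts the pumping lemma, so L is not regular.

0^{q(1+k)}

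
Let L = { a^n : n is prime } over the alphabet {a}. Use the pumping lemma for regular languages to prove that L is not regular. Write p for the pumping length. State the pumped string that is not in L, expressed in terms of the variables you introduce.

a^{q(1+k)}

Suppose for contradiction that L is regular, and let p be the pumping length.
Let q be a prime with q ≥ p+2 (infinitely many primes exist), and take w = a^q ∈ L with |w| = q ≥ p.
The pumping lemma gives a decomposition w = xyz where |xy| ≤ p and |y| > 0.
Then y = a^k for some k with 1 ≤ k ≤ p.
Since 1 ≤ k ≤ p, |xz| = q-k. Pump with i = q+1: |xy^{q+1}z| = (q-k)+(q+1)k = q+qk = q(1+k), which is composite (both factors ≥ 2). So xy^{q+1}z = a^{q(1+k)} ∉ L.
This is a contradiction; hence L is not regular.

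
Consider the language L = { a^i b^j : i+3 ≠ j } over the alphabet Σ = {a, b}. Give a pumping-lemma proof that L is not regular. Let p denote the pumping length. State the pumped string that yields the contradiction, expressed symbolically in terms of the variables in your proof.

Toward a contradiction, assume L is regular with pumping length p.
Choose w = a^p b^{p+p!+3}. Since p ≠ (p+p!+3)-3 = p+p!, w ∈ L; and |w| ≥ p.
Write w = xyz as guaranteed by the lemma, with |xy| ≤ p and |y| > 0.
Because |xy| ≤ p and w begins with p copies of a, we have y = a^k with 1 ≤ k ≤ p.
Since 1 ≤ k ≤ p, k divides p!; set t = 1 + p!/k. Then xy^t z has p + (p!/k)·k = p + p! copies of a. Now the a-count is p+p! and (b-count)-3 = (p+p!+3)-3 = p+p!, so i+3 ≠ j fails. So xy^t z = a^{p+p!} b^{p+p!+3} ∉ L.
This is a contradiction; hence L is not regular.

a^{p+p!} b^{p+p!+3}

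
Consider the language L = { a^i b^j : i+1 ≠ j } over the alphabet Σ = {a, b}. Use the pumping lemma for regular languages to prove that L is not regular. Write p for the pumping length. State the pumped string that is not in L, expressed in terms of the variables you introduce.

Suppose for contradiction that L is regular, and let p be the pumping length.
Choose w = a^p b^{p+p!+1}. Since p ≠ (p+p!+1)-1 = p+p!, w ∈ L; and |w| ≥ p.
Write w = xyz as guaranteed by the lemma, with |xy| ≤ p and y is nonempty.
The first p characters of w are a's, so xy (and hence y) consists only of a's. Write y = a^k, 1 ≤ k ≤ p.
Since 1 ≤ k ≤ p, k divides p!; set t = 1 + p!/k. Then xy^t z has p + (p!/k)·k = p + p! copies of a. Now the a-count is p+p! and (b-count)-1 = (p+p!+1)-1 = p+p!, so i+1 ≠ j fails. So xy^t z = a^{p+p!} b^{p+p!+1} ∉ L.
This contradicts the pumping lemma, so L is not regular.

a^{p+p!} b^{p+p!+1}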